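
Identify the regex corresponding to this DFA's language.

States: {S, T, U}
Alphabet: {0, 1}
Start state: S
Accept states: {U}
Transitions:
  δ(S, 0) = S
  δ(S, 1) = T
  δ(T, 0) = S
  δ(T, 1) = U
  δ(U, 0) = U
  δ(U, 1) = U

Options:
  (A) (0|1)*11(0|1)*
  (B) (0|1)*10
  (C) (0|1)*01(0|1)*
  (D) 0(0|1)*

Check each option against the DFA on short strings; one disagreement eliminates an option:
  (A) (0|1)*11(0|1)*: agrees with the DFA on every string of length ≤ 6
  (B) (0|1)*10: on '10' the DFA goes S → T → S and rejects (S ∉ Accept), but the regex matches it → eliminate
  (C) (0|1)*01(0|1)*: on '01' the DFA goes S → S → T and rejects (T ∉ Accept), but the regex matches it → eliminate
  (D) 0(0|1)*: on '0' the DFA goes S → S and rejects (S ∉ Accept), but the regex matches it → eliminate
Only (A) is consistent with the DFA.
(A) (0|1)*11(0|1)*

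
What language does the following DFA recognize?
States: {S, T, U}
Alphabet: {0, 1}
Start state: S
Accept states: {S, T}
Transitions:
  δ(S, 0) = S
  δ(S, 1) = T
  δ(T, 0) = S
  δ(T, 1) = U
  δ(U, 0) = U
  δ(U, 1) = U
Testing a few strings:
  '11' → reject
  '10' → accept
  '00' → accept
  '0' → accept
State roles: S=last symbol not 1 (ok); T=last symbol 1 (ok); U=saw 11 (dead)
All binary strings with no two consecutive 1's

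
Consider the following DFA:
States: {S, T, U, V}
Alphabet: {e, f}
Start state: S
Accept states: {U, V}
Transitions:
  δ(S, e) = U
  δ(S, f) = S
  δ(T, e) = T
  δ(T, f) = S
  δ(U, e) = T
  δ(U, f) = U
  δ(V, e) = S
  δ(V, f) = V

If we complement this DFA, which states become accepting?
Complement accept states = All states \ Original accept states
= {S, T, U, V} \ {U, V}
{S, T}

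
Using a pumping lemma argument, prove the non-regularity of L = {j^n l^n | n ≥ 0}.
Assume L is regular with pumping length p. Idea: pumping the j-block changes the count balance.
Choose s = j^p l^p (length 2p ≥ p). By the pumping lemma, s = xyz with |xy| ≤ p, |y| > 0. So y = j^k for some k > 0 (since xy is entirely within the j's). Pumping gives xy²z = j^(p+k) l^p, which is not in L since p+k ≠ p.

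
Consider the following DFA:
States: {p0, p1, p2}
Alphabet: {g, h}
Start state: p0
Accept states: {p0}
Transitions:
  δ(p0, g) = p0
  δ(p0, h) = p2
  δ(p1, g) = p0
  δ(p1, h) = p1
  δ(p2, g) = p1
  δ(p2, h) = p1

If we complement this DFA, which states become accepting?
Complement accept states = All states \ Original accept states
= {p0, p1, p2} \ {p0}
{p1, p2}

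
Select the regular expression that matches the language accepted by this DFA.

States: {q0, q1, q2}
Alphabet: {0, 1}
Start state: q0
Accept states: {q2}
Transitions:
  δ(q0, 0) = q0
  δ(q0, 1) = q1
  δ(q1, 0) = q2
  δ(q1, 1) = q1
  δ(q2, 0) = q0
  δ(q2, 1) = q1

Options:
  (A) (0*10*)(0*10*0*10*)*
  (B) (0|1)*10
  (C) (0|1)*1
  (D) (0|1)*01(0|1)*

Check each option against the DFA on short strings; one disagreement eliminates an option:
  (A) (0*10*)(0*10*0*10*)*: on '1' the DFA goes q0 → q1 and rejects (q1 ∉ Accept), but the regex matches it → eliminate
  (B) (0|1)*10: agrees with the DFA on every string of length ≤ 6
  (C) (0|1)*1: on '1' the DFA goes q0 → q1 and rejects (q1 ∉ Accept), but the regex matches it → eliminate
  (D) (0|1)*01(0|1)*: on '01' the DFA goes q0 → q0 → q1 and rejects (q1 ∉ Accept), but the regex matches it → eliminate
Only (B) is consistent with the DFA.
(B) (0|1)*10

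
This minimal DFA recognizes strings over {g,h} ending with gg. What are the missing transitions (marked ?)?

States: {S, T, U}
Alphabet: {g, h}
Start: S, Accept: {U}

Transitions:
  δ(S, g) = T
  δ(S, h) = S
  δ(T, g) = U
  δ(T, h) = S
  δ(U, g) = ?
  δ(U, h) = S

From the language and accept set, identify what each state tracks — S: last symbol not g; T: one trailing g; U: two trailing g's.
Each missing δ(q, a) is the state matching the new tracked value after reading a.
δ(U, g) = U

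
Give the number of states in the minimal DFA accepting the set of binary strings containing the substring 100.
By Myhill–Nerode, count the distinguishable equivalence classes: 4 classes — one per longest suffix of the input that is a prefix of '100' (lengths 0 through 2), plus an absorbing 'already seen 100' class.
4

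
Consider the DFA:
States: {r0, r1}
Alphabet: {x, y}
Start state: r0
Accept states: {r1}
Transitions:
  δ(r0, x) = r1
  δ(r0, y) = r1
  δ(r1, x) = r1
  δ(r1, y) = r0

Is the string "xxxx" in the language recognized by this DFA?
Processing string "xxxx":
  r0 --x--> r1
  r1 --x--> r1
  r1 --x--> r1
  r1 --x--> r1
Final state: r1
Accept states: {r1}
Yes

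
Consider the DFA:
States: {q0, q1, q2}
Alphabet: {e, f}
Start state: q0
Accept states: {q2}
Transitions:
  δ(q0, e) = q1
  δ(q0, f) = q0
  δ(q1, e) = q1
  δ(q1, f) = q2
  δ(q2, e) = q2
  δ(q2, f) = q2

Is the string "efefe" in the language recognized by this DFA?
Processing string "efefe":
  q0 --e--> q1
  q1 --f--> q2
  q2 --e--> q2
  q2 --f--> q2
  q2 --e--> q2
Final state: q2
Accept states: {q2}
Yes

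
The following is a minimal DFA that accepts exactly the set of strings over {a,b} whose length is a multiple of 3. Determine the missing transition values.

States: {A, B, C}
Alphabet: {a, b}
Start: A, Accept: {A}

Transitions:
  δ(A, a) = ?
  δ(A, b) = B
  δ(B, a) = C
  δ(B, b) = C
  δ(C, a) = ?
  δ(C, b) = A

From the language and accept set, identify what each state tracks — A: length ≡ 0 (mod 3); B: length ≡ 1 (mod 3); C: length ≡ 2 (mod 3).
Each missing δ(q, a) is the state matching the new tracked value after reading a.
δ(A, a) = B; δ(C, a) = A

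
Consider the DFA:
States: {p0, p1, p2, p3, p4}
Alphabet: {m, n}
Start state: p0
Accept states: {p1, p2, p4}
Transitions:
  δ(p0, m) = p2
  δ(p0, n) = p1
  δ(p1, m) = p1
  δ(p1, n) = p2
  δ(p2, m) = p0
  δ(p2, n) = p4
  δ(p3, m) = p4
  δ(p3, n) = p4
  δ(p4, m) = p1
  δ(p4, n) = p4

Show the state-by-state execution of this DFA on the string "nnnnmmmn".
read 'n': p0 → p1
  read 'n': p1 → p2
  read 'n': p2 → p4
  read 'n': p4 → p4
  read 'm': p4 → p1
  read 'm': p1 → p1
  read 'm': p1 → p1
  read 'n': p1 → p2
p0 -> p1 -> p2 -> p4 -> p4 -> p1 -> p1 -> p1 -> p2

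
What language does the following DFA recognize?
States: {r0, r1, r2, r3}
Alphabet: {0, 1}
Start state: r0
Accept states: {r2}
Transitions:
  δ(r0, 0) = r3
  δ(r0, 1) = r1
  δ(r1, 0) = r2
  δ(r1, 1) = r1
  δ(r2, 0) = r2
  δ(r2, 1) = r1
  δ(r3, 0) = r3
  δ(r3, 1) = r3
Testing a few strings:
  '1101' → reject
  '0' → reject
  '000' → reject
  '1' → reject
State roles: r0=no input read; r1=started with 1, last symbol 1; r2=started with 1, last symbol 0; r3=started with 0 (dead)
All binary strings that start with 1 and end with 0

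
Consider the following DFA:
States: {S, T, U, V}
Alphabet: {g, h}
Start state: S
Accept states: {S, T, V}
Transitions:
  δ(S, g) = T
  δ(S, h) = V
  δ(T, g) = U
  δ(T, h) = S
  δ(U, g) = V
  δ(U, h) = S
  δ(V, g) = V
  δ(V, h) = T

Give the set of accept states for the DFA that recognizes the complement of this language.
Complement accept states = All states \ Original accept states
= {S, T, U, V} \ {S, T, V}
{U}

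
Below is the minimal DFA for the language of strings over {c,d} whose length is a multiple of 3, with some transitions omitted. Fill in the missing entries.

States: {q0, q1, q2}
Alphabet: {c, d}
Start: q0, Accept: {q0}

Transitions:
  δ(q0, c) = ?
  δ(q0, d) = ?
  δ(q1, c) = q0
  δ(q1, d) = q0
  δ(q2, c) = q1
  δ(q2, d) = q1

From the language and accept set, identify what each state tracks — q0: length ≡ 0 (mod 3); q1: length ≡ 2 (mod 3); q2: length ≡ 1 (mod 3).
Each missing δ(q, a) is the state matching the new tracked value after reading a.
δ(q0, c) = q2; δ(q0, d) = q2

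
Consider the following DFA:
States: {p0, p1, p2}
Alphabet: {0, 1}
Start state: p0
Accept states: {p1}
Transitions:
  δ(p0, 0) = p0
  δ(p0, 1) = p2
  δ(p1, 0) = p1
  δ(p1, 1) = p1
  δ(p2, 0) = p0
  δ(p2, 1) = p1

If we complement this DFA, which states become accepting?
Complement accept states = All states \ Original accept states
= {p0, p1, p2} \ {p1}
{p0, p2}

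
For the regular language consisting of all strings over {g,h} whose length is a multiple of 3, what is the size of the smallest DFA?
By Myhill–Nerode, count the distinguishable equivalence classes: three classes — length mod 3.
3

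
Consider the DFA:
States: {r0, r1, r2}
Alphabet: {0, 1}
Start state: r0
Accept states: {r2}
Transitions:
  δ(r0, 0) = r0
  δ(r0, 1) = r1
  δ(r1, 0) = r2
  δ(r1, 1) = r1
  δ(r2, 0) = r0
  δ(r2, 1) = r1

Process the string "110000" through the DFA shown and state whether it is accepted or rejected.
Processing string "110000":
  r0 --1--> r1
  r1 --1--> r1
  r1 --0--> r2
  r2 --0--> r0
  r0 --0--> r0
  r0 --0--> r0
Final state: r0
Accept states: {r2}
No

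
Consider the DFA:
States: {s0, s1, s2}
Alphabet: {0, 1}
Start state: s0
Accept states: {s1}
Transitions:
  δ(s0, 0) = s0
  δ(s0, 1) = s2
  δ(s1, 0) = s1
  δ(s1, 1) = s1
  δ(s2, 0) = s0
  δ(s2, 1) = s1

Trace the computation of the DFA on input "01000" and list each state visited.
read '0': s0 → s0
  read '1': s0 → s2
  read '0': s2 → s0
  read '0': s0 → s0
  read '0': s0 → s0
s0 -> s0 -> s2 -> s0 -> s0 -> s0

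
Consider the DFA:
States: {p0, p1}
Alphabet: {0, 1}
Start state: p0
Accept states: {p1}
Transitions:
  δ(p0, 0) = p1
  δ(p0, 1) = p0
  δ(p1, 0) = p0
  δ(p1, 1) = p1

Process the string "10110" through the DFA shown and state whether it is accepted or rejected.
Processing string "10110":
  p0 --1--> p0
  p0 --0--> p1
  p1 --1--> p1
  p1 --1--> p1
  p1 --0--> p0
Final state: p0
Accept states: {p1}
No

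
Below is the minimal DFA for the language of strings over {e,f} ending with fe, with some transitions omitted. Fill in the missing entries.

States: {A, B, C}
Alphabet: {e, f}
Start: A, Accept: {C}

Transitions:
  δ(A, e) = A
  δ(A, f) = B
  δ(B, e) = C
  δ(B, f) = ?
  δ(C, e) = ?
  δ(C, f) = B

From the language and accept set, identify what each state tracks — A: no suffix match; B: one trailing f; C: suffix is fe.
Each missing δ(q, a) is the state matching the new tracked value after reading a.
δ(B, f) = B; δ(C, e) = A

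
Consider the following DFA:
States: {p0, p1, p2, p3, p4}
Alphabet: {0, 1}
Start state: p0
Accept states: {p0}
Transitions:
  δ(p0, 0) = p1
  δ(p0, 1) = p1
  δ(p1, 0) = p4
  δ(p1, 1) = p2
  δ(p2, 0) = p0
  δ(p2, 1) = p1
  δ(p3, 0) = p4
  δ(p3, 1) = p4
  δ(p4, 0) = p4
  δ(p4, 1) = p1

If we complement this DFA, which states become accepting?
Complement accept states = All states \ Original accept states
= {p0, p1, p2, p3, p4} \ {p0}
{p1, p2, p3, p4}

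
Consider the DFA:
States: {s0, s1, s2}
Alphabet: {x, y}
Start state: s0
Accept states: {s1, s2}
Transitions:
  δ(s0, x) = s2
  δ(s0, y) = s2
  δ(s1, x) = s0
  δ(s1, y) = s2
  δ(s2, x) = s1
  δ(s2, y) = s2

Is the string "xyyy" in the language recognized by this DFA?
Processing string "xyyy":
  s0 --x--> s2
  s2 --y--> s2
  s2 --y--> s2
  s2 --y--> s2
Final state: s2
Accept states: {s1, s2}
Yes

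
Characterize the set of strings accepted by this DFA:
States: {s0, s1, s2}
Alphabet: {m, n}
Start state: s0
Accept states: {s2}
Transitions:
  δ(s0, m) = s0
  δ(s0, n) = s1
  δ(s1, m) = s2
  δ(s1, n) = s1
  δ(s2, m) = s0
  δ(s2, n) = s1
Testing a few strings:
  'n' → reject
  'nmn' → reject
  'mn' → reject
  'm' → reject
State roles: s0=no suffix match; s1=one trailing n; s2=suffix is nm
All strings over {m,n} ending with nm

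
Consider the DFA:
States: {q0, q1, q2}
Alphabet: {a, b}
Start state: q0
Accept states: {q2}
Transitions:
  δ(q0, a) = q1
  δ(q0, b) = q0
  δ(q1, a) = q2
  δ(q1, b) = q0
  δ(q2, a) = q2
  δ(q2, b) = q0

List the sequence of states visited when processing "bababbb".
read 'b': q0 → q0
  read 'a': q0 → q1
  read 'b': q1 → q0
  read 'a': q0 → q1
  read 'b': q1 → q0
  read 'b': q0 → q0
  read 'b': q0 → q0
q0 -> q0 -> q1 -> q0 -> q1 -> q0 -> q0 -> q0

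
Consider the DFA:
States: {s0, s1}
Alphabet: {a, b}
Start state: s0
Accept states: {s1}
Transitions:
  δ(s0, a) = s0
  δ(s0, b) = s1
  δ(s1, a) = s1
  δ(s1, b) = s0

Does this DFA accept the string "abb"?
Processing string "abb":
  s0 --a--> s0
  s0 --b--> s1
  s1 --b--> s0
Final state: s0
Accept states: {s1}
No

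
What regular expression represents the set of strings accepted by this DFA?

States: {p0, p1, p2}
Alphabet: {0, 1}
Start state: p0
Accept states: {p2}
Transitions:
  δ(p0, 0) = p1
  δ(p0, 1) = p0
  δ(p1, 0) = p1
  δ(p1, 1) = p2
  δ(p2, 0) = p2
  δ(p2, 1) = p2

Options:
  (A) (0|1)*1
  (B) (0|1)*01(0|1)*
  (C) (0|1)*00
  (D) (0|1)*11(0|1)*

Check each option against the DFA on short strings; one disagreement eliminates an option:
  (A) (0|1)*1: on '1' the DFA goes p0 → p0 and rejects (p0 ∉ Accept), but the regex matches it → eliminate
  (B) (0|1)*01(0|1)*: agrees with the DFA on every string of length ≤ 6
  (C) (0|1)*00: on '00' the DFA goes p0 → p1 → p1 and rejects (p1 ∉ Accept), but the regex matches it → eliminate
  (D) (0|1)*11(0|1)*: on '01' the DFA goes p0 → p1 → p2 and accepts (p2 ∈ Accept), but the regex does not match it → eliminate
Only (B) is consistent with the DFA.
(B) (0|1)*01(0|1)*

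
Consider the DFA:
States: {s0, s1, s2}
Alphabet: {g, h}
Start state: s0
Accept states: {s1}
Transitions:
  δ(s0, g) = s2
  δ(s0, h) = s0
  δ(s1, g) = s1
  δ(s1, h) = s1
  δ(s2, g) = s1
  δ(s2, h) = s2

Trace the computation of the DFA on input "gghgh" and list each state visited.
read 'g': s0 → s2
  read 'g': s2 → s1
  read 'h': s1 → s1
  read 'g': s1 → s1
  read 'h': s1 → s1
s0 -> s2 -> s1 -> s1 -> s1 -> s1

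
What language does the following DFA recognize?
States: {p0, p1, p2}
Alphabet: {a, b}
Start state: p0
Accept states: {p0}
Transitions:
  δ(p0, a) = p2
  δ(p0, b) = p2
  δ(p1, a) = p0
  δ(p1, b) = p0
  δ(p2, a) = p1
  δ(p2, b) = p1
Testing a few strings:
  'ba' → reject
  'b' → reject
  'bab' → accept
  'bbb' → accept
State roles: p0=length ≡ 0 (mod 3); p1=length ≡ 2 (mod 3); p2=length ≡ 1 (mod 3)
All strings over {a,b} whose length is a multiple of 3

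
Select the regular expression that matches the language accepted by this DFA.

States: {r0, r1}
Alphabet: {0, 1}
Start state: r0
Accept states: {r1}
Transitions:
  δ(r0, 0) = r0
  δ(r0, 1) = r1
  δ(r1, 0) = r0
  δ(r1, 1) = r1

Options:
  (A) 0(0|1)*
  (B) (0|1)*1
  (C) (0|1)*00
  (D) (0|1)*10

Check each option against the DFA on short strings; one disagreement eliminates an option:
  (A) 0(0|1)*: on '0' the DFA goes r0 → r0 and rejects (r0 ∉ Accept), but the regex matches it → eliminate
  (B) (0|1)*1: agrees with the DFA on every string of length ≤ 6
  (C) (0|1)*00: on '1' the DFA goes r0 → r1 and accepts (r1 ∈ Accept), but the regex does not match it → eliminate
  (D) (0|1)*10: on '1' the DFA goes r0 → r1 and accepts (r1 ∈ Accept), but the regex does not match it → eliminate
Only (B) is consistent with the DFA.
(B) (0|1)*1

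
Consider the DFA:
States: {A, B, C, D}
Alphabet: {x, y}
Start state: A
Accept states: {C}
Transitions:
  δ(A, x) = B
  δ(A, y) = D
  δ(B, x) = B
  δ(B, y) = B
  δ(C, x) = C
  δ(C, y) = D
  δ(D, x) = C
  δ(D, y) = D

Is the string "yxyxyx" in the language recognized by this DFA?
Processing string "yxyxyx":
  A --y--> D
  D --x--> C
  C --y--> D
  D --x--> C
  C --y--> D
  D --x--> C
Final state: C
Accept states: {C}
Yes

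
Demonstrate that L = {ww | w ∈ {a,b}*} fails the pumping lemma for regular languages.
Assume L is regular with pumping length p. Idea: pumping the leading a-block breaks the equality of the two halves.
Choose s = a^p b a^p b ∈ L (with w = a^p b). |s| = 2p+2 ≥ p. By the pumping lemma, s = xyz with |xy| ≤ p, |y| > 0, so y = a^k with k ≥ 1, in the first a-block. Then xy²z = a^(p+k) b a^p b, of length 2p+2+k. If k is odd this length is odd, so it cannot be of the form ww. If k is even, each half has length p+1+k/2 ≤ p+k, so the first half lies entirely inside the leading a-block and contains no b, while the second half ends in b; the halves differ. Either way xy²z ∉ L.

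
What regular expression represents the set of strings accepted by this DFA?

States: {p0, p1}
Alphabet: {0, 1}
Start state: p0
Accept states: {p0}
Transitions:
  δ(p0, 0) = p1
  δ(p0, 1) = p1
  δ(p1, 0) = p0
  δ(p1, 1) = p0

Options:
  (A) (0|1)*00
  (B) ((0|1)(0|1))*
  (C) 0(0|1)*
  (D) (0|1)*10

Check each option against the DFA on short strings; one disagreement eliminates an option:
  (A) (0|1)*00: on ε the DFA stays in p0 and accepts (p0 ∈ Accept), but the regex does not match it → eliminate
  (B) ((0|1)(0|1))*: agrees with the DFA on every string of length ≤ 6
  (C) 0(0|1)*: on ε the DFA stays in p0 and accepts (p0 ∈ Accept), but the regex does not match it → eliminate
  (D) (0|1)*10: on ε the DFA stays in p0 and accepts (p0 ∈ Accept), but the regex does not match it → eliminate
Only (B) is consistent with the DFA.
(B) ((0|1)(0|1))*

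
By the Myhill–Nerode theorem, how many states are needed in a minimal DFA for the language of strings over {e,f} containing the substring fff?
By Myhill–Nerode, count the distinguishable equivalence classes: 4 classes — one per longest suffix of the input that is a prefix of 'fff' (lengths 0 through 2), plus an absorbing 'already seen fff' class.
4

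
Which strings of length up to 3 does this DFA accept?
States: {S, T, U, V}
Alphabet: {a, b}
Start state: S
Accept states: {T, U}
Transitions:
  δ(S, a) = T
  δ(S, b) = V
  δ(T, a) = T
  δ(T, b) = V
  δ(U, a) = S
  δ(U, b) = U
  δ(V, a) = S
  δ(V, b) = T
a, aa, bb, aaa, abb, baa, bba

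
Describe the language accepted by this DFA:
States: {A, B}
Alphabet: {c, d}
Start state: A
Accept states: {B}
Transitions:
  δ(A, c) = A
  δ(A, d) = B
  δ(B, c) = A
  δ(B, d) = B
Testing a few strings:
  'cd' → accept
  'ddc' → reject
  'dcd' → accept
  'dd' → accept
State roles: A=last symbol not d; B=last symbol is d
All strings over {c,d} ending with d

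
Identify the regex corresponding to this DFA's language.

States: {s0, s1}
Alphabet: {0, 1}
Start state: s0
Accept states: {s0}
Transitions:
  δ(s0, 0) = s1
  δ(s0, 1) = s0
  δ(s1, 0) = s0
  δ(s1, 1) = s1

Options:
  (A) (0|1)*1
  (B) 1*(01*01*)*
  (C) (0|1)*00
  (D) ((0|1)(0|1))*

Check each option against the DFA on short strings; one disagreement eliminates an option:
  (A) (0|1)*1: on ε the DFA stays in s0 and accepts (s0 ∈ Accept), but the regex does not match it → eliminate
  (B) 1*(01*01*)*: agrees with the DFA on every string of length ≤ 6
  (C) (0|1)*00: on ε the DFA stays in s0 and accepts (s0 ∈ Accept), but the regex does not match it → eliminate
  (D) ((0|1)(0|1))*: on '1' the DFA goes s0 → s0 and accepts (s0 ∈ Accept), but the regex does not match it → eliminate
Only (B) is consistent with the DFA.
(B) 1*(01*01*)*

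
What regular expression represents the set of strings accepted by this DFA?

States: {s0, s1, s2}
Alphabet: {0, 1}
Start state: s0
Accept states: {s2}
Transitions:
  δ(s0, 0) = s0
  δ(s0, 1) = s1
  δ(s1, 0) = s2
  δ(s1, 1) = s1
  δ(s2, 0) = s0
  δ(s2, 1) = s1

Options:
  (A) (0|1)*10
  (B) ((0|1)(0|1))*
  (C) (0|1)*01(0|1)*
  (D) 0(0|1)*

Check each option against the DFA on short strings; one disagreement eliminates an option:
  (A) (0|1)*10: agrees with the DFA on every string of length ≤ 6
  (B) ((0|1)(0|1))*: on ε the DFA stays in s0 and rejects (s0 ∉ Accept), but the regex matches it → eliminate
  (C) (0|1)*01(0|1)*: on '01' the DFA goes s0 → s0 → s1 and rejects (s1 ∉ Accept), but the regex matches it → eliminate
  (D) 0(0|1)*: on '0' the DFA goes s0 → s0 and rejects (s0 ∉ Accept), but the regex matches it → eliminate
Only (A) is consistent with the DFA.
(A) (0|1)*10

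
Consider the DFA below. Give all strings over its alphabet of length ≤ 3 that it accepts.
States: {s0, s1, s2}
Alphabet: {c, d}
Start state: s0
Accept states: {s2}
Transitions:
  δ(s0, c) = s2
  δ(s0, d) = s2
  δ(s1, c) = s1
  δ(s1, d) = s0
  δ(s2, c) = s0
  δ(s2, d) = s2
c, d, cd, dd, ccc, ccd, cdd, dcc, dcd, ddd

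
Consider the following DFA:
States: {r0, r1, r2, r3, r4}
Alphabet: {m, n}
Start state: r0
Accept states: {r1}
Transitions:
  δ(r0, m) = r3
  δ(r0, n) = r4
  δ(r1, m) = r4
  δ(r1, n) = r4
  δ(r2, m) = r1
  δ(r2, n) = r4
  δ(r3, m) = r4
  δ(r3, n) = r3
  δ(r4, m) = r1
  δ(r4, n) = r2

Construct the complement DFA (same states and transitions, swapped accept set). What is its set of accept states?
Complement accept states = All states \ Original accept states
= {r0, r1, r2, r3, r4} \ {r1}
{r0, r2, r3, r4}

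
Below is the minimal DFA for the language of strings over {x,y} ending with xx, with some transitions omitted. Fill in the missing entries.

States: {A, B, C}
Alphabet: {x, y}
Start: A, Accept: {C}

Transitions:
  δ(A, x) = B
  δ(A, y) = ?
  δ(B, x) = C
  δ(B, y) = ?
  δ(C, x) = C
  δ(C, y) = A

From the language and accept set, identify what each state tracks — A: last symbol not x; B: one trailing x; C: two trailing x's.
Each missing δ(q, a) is the state matching the new tracked value after reading a.
δ(A, y) = A; δ(B, y) = A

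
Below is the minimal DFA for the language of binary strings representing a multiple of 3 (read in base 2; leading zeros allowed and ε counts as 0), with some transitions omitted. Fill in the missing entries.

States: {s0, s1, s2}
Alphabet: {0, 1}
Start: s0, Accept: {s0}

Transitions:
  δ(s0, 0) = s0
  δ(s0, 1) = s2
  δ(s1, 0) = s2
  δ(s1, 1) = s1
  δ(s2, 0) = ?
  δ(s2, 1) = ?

From the language and accept set, identify what each state tracks — s0: value ≡ 0 (mod 3); s1: value ≡ 2 (mod 3); s2: value ≡ 1 (mod 3).
Each missing δ(q, a) is the state matching the new tracked value after reading a.
δ(s2, 0) = s1; δ(s2, 1) = s0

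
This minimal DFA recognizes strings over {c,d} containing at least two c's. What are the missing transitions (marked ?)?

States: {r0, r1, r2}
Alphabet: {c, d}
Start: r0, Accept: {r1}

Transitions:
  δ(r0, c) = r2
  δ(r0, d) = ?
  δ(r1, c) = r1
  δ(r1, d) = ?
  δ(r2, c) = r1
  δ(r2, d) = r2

From the language and accept set, identify what each state tracks — r0: zero c's seen; r1: ≥ two c's seen; r2: one c seen.
Each missing δ(q, a) is the state matching the new tracked value after reading a.
δ(r0, d) = r0; δ(r1, d) = r1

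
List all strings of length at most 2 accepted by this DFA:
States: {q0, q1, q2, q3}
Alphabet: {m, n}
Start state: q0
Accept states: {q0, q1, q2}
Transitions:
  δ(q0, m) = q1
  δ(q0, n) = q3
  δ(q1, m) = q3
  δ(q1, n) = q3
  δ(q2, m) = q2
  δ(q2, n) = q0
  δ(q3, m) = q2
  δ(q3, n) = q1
ε, m, nm, nn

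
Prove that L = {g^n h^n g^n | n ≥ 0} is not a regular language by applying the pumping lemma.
Assume L is regular with pumping length p. Idea: pumping the first g-block unbalances it against the other two.
Choose s = g^p h^p g^p ∈ L (|s| = 3p ≥ p). By the pumping lemma, s = xyz with |xy| ≤ p, |y| > 0, so y = g^k with k ≥ 1, inside the first g-block. Then xy²z = g^(p+k) h^p g^p. The first block has length p+k ≠ p, so the three block lengths are no longer equal and xy²z ∉ L.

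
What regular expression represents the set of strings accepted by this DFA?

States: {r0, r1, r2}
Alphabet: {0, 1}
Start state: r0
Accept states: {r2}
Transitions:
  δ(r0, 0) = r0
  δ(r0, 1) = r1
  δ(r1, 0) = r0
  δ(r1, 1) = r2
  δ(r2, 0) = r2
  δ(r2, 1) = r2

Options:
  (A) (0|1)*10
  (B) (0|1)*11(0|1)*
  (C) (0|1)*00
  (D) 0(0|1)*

Check each option against the DFA on short strings; one disagreement eliminates an option:
  (A) (0|1)*10: on '10' the DFA goes r0 → r1 → r0 and rejects (r0 ∉ Accept), but the regex matches it → eliminate
  (B) (0|1)*11(0|1)*: agrees with the DFA on every string of length ≤ 6
  (C) (0|1)*00: on '00' the DFA goes r0 → r0 → r0 and rejects (r0 ∉ Accept), but the regex matches it → eliminate
  (D) 0(0|1)*: on '0' the DFA goes r0 → r0 and rejects (r0 ∉ Accept), but the regex matches it → eliminate
Only (B) is consistent with the DFA.
(B) (0|1)*11(0|1)*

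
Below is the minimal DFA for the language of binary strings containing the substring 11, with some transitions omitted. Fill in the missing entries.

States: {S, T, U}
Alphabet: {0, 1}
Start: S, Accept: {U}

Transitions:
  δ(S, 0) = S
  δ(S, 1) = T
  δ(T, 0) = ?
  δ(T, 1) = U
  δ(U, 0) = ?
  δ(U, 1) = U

From the language and accept set, identify what each state tracks — S: no progress toward 11; T: one trailing 1; U: substring 11 seen.
Each missing δ(q, a) is the state matching the new tracked value after reading a.
δ(T, 0) = S; δ(U, 0) = U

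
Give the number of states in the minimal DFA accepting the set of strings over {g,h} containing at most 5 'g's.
By Myhill–Nerode, count the distinguishable equivalence classes: 7 classes — having seen 0, 1, …, 5, or >5 copies of 'g'; counts 0 through 5 are accepting and >5 is dead.
7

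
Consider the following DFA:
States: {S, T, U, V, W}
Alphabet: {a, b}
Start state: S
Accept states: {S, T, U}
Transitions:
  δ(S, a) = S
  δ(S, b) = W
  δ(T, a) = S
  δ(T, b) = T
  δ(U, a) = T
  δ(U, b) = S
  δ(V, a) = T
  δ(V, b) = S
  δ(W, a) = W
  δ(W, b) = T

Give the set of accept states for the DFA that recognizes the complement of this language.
Complement accept states = All states \ Original accept states
= {S, T, U, V, W} \ {S, T, U}
{V, W}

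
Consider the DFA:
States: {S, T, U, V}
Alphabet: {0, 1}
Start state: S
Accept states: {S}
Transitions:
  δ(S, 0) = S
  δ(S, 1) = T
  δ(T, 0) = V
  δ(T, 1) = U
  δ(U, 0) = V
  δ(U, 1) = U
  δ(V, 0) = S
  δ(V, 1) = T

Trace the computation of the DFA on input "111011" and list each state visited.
read '1': S → T
  read '1': T → U
  read '1': U → U
  read '0': U → V
  read '1': V → T
  read '1': T → U
S -> T -> U -> U -> V -> T -> U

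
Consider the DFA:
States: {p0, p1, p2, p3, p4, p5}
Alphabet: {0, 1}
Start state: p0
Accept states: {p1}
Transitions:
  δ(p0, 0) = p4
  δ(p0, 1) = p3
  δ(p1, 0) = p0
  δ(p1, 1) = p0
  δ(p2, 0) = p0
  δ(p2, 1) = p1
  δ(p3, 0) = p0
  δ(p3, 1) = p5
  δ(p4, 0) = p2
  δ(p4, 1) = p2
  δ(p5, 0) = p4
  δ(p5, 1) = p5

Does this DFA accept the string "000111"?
Processing string "000111":
  p0 --0--> p4
  p4 --0--> p2
  p2 --0--> p0
  p0 --1--> p3
  p3 --1--> p5
  p5 --1--> p5
Final state: p5
Accept states: {p1}
No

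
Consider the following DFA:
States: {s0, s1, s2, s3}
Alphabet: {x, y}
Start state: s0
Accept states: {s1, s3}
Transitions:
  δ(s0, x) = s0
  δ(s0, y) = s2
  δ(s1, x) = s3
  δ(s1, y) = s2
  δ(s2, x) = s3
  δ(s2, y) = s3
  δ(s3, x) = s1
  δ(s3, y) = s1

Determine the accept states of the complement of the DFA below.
Complement accept states = All states \ Original accept states
= {s0, s1, s2, s3} \ {s1, s3}
{s0, s2}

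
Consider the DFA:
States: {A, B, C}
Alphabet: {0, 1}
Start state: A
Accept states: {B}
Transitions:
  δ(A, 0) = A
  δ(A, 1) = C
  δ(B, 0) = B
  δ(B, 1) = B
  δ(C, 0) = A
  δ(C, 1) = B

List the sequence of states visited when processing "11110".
read '1': A → C
  read '1': C → B
  read '1': B → B
  read '1': B → B
  read '0': B → B
A -> C -> B -> B -> B -> B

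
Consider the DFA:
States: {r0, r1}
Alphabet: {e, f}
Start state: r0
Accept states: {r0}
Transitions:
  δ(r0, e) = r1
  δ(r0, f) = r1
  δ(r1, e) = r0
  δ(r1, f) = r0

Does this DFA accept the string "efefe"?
Processing string "efefe":
  r0 --e--> r1
  r1 --f--> r0
  r0 --e--> r1
  r1 --f--> r0
  r0 --e--> r1
Final state: r1
Accept states: {r0}
No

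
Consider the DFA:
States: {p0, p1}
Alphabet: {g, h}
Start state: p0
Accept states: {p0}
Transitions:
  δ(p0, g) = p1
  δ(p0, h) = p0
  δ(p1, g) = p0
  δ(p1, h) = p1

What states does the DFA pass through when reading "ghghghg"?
read 'g': p0 → p1
  read 'h': p1 → p1
  read 'g': p1 → p0
  read 'h': p0 → p0
  read 'g': p0 → p1
  read 'h': p1 → p1
  read 'g': p1 → p0
p0 -> p1 -> p1 -> p0 -> p0 -> p1 -> p1 -> p0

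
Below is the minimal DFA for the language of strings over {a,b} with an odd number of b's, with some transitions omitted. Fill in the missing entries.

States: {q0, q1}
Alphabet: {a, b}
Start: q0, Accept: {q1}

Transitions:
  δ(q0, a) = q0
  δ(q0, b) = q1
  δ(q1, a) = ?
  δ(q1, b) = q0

From the language and accept set, identify what each state tracks — q0: even number of b's so far; q1: odd number of b's so far.
Each missing δ(q, a) is the state matching the new tracked value after reading a.
δ(q1, a) = q1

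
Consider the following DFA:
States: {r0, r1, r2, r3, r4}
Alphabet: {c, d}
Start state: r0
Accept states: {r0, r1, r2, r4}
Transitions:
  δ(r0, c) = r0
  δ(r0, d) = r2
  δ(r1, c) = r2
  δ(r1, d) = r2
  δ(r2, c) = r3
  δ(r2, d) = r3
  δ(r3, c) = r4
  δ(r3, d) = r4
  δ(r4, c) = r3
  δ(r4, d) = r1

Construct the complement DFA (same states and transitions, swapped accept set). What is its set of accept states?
Complement accept states = All states \ Original accept states
= {r0, r1, r2, r3, r4} \ {r0, r1, r2, r4}
{r3}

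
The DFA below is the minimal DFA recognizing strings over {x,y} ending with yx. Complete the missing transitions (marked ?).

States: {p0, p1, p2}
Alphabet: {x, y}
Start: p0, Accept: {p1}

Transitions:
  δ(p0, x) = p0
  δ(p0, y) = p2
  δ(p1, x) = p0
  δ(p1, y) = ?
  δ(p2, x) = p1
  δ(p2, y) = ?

From the language and accept set, identify what each state tracks — p0: no suffix match; p1: suffix is yx; p2: one trailing y.
Each missing δ(q, a) is the state matching the new tracked value after reading a.
δ(p1, y) = p2; δ(p2, y) = p2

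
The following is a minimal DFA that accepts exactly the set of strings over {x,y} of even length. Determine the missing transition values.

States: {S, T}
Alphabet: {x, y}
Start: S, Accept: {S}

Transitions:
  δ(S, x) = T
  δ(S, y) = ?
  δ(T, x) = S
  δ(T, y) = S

From the language and accept set, identify what each state tracks — S: even length so far; T: odd length so far.
Each missing δ(q, a) is the state matching the new tracked value after reading a.
δ(S, y) = T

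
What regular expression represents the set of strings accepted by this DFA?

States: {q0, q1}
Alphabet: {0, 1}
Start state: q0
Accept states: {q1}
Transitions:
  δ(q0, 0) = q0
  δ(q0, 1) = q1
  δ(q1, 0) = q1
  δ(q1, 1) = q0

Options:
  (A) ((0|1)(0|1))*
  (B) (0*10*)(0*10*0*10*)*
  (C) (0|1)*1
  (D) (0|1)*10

Check each option against the DFA on short strings; one disagreement eliminates an option:
  (A) ((0|1)(0|1))*: on ε the DFA stays in q0 and rejects (q0 ∉ Accept), but the regex matches it → eliminate
  (B) (0*10*)(0*10*0*10*)*: agrees with the DFA on every string of length ≤ 6
  (C) (0|1)*1: on '10' the DFA goes q0 → q1 → q1 and accepts (q1 ∈ Accept), but the regex does not match it → eliminate
  (D) (0|1)*10: on '1' the DFA goes q0 → q1 and accepts (q1 ∈ Accept), but the regex does not match it → eliminate
Only (B) is consistent with the DFA.
(B) (0*10*)(0*10*0*10*)*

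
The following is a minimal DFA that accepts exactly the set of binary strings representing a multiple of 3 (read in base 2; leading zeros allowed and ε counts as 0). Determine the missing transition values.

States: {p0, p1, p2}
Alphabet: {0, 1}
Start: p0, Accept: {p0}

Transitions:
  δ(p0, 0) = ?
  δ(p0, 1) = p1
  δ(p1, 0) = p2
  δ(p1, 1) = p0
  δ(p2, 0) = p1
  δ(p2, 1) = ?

From the language and accept set, identify what each state tracks — p0: value ≡ 0 (mod 3); p1: value ≡ 1 (mod 3); p2: value ≡ 2 (mod 3).
Each missing δ(q, a) is the state matching the new tracked value after reading a.
δ(p0, 0) = p0; δ(p2, 1) = p2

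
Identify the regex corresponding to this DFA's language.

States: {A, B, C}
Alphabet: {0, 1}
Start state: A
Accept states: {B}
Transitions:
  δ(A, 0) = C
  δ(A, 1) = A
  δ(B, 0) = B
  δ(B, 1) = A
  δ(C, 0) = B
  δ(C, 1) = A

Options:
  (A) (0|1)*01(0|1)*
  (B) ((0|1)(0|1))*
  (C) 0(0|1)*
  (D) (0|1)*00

Check each option against the DFA on short strings; one disagreement eliminates an option:
  (A) (0|1)*01(0|1)*: on '00' the DFA goes A → C → B and accepts (B ∈ Accept), but the regex does not match it → eliminate
  (B) ((0|1)(0|1))*: on ε the DFA stays in A and rejects (A ∉ Accept), but the regex matches it → eliminate
  (C) 0(0|1)*: on '0' the DFA goes A → C and rejects (C ∉ Accept), but the regex matches it → eliminate
  (D) (0|1)*00: agrees with the DFA on every string of length ≤ 6
Only (D) is consistent with the DFA.
(D) (0|1)*00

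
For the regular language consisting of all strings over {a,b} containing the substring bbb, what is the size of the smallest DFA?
By Myhill–Nerode, count the distinguishable equivalence classes: 4 classes — one per longest suffix of the input that is a prefix of 'bbb' (lengths 0 through 2), plus an absorbing 'already seen bbb' class.
4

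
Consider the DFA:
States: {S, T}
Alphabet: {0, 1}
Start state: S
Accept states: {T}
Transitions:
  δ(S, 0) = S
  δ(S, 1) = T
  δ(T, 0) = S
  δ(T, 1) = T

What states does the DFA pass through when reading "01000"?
read '0': S → S
  read '1': S → T
  read '0': T → S
  read '0': S → S
  read '0': S → S
S -> S -> T -> S -> S -> S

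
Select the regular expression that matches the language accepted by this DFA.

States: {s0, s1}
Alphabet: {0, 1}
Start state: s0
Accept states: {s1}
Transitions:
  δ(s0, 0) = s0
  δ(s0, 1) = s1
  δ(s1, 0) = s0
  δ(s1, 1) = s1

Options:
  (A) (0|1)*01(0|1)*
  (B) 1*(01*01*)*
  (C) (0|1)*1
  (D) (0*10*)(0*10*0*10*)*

Check each option against the DFA on short strings; one disagreement eliminates an option:
  (A) (0|1)*01(0|1)*: on '1' the DFA goes s0 → s1 and accepts (s1 ∈ Accept), but the regex does not match it → eliminate
  (B) 1*(01*01*)*: on ε the DFA stays in s0 and rejects (s0 ∉ Accept), but the regex matches it → eliminate
  (C) (0|1)*1: agrees with the DFA on every string of length ≤ 6
  (D) (0*10*)(0*10*0*10*)*: on '10' the DFA goes s0 → s1 → s0 and rejects (s0 ∉ Accept), but the regex matches it → eliminate
Only (C) is consistent with the DFA.
(C) (0|1)*1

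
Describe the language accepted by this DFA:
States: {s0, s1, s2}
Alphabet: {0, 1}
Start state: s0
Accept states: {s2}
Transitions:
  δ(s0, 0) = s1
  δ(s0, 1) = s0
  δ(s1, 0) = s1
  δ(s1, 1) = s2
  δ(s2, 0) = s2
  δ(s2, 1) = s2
Testing a few strings:
  '001' → accept
  '010' → accept
  '101' → accept
  '11' → reject
State roles: s0=no 0 seen yet; s1=seen a 0, waiting for 1; s2=substring 01 seen
All binary strings containing the substring 01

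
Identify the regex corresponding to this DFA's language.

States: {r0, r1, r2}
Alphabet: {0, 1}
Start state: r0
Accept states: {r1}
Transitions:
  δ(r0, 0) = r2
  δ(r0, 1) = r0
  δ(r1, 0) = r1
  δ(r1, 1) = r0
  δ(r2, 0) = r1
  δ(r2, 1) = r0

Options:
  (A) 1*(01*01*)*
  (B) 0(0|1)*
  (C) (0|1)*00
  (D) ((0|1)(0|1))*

Check each option against the DFA on short strings; one disagreement eliminates an option:
  (A) 1*(01*01*)*: on ε the DFA stays in r0 and rejects (r0 ∉ Accept), but the regex matches it → eliminate
  (B) 0(0|1)*: on '0' the DFA goes r0 → r2 and rejects (r2 ∉ Accept), but the regex matches it → eliminate
  (C) (0|1)*00: agrees with the DFA on every string of length ≤ 6
  (D) ((0|1)(0|1))*: on ε the DFA stays in r0 and rejects (r0 ∉ Accept), but the regex matches it → eliminate
Only (C) is consistent with the DFA.
(C) (0|1)*00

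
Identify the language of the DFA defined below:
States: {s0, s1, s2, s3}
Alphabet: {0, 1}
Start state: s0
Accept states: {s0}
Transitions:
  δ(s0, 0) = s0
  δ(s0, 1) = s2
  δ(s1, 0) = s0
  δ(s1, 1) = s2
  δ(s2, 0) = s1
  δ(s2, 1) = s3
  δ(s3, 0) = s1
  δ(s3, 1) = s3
Testing a few strings:
  '0001' → reject
  '11' → reject
  '1100' → accept
  '0010' → reject
State roles: s0=value ≡ 0 (mod 4); s1=value ≡ 2 (mod 4); s2=value ≡ 1 (mod 4); s3=value ≡ 3 (mod 4)
All binary strings representing a multiple of 4 (read in base 2; leading zeros allowed and ε counts as 0)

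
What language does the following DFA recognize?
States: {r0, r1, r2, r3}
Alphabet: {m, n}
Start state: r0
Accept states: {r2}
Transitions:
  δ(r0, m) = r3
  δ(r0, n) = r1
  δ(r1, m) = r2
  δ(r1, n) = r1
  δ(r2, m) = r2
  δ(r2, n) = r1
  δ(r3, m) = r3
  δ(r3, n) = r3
Testing a few strings:
  'mn' → reject
  'mnnn' → reject
  'nmnn' → reject
  'nnnm' → accept
State roles: r0=no input read; r1=started with n, last symbol n; r2=started with n, last symbol m; r3=started with m (dead)
All strings over {m,n} that start with n and end with m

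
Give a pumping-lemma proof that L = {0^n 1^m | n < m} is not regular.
Assume L is regular with pumping length p. Idea: pumping up the 0-block makes the 0-count reach the 1-count.
Choose s = 0^p 1^(p+1) ∈ L. By the pumping lemma, s = xyz with |xy| ≤ p, |y| > 0, so y = 0^k with k ≥ 1. Then xy²z = 0^(p+k) 1^(p+1). Since p+k ≥ p+1, the number of 0's is no longer strictly less than the number of 1's, so xy²z ∉ L.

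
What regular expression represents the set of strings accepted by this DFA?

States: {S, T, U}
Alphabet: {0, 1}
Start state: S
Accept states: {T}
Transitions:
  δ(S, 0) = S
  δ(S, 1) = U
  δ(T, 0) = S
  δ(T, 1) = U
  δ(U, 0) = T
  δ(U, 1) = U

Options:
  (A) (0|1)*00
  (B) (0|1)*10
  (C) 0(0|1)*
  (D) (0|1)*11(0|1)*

Check each option against the DFA on short strings; one disagreement eliminates an option:
  (A) (0|1)*00: on '00' the DFA goes S → S → S and rejects (S ∉ Accept), but the regex matches it → eliminate
  (B) (0|1)*10: agrees with the DFA on every string of length ≤ 6
  (C) 0(0|1)*: on '0' the DFA goes S → S and rejects (S ∉ Accept), but the regex matches it → eliminate
  (D) (0|1)*11(0|1)*: on '10' the DFA goes S → U → T and accepts (T ∈ Accept), but the regex does not match it → eliminate
Only (B) is consistent with the DFA.
(B) (0|1)*10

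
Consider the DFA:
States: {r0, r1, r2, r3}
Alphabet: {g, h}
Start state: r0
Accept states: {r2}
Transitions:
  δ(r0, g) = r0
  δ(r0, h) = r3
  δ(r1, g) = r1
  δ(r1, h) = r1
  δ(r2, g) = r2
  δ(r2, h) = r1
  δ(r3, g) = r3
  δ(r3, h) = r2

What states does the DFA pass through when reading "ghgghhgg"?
read 'g': r0 → r0
  read 'h': r0 → r3
  read 'g': r3 → r3
  read 'g': r3 → r3
  read 'h': r3 → r2
  read 'h': r2 → r1
  read 'g': r1 → r1
  read 'g': r1 → r1
r0 -> r0 -> r3 -> r3 -> r3 -> r2 -> r1 -> r1 -> r1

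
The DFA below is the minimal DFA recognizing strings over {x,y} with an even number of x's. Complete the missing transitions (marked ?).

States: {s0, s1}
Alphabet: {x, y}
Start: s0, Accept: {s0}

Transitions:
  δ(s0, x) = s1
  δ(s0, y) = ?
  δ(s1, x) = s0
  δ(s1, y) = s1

From the language and accept set, identify what each state tracks — s0: even number of x's so far; s1: odd number of x's so far.
Each missing δ(q, a) is the state matching the new tracked value after reading a.
δ(s0, y) = s0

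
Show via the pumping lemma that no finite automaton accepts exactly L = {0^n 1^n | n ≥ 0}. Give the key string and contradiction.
Assume L is regular with pumping length p. Idea: pumping the 0-block changes the count balance.
Choose s = 0^p 1^p (length 2p ≥ p). By the pumping lemma, s = xyz with |xy| ≤ p, |y| > 0. So y = 0^k for some k > 0 (since xy is entirely within the 0's). Pumping gives xy²z = 0^(p+k) 1^p, which is not in L since p+k ≠ p.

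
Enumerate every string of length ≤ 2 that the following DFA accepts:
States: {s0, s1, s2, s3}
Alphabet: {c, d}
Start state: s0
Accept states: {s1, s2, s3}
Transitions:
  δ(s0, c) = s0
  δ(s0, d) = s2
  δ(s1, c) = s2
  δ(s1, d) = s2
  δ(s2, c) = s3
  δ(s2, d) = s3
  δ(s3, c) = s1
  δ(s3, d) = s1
d, cd, dc, dd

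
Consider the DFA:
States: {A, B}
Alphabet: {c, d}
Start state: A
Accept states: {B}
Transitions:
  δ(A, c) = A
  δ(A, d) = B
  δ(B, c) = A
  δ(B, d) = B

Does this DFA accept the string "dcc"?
Processing string "dcc":
  A --d--> B
  B --c--> A
  A --c--> A
Final state: A
Accept states: {B}
No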